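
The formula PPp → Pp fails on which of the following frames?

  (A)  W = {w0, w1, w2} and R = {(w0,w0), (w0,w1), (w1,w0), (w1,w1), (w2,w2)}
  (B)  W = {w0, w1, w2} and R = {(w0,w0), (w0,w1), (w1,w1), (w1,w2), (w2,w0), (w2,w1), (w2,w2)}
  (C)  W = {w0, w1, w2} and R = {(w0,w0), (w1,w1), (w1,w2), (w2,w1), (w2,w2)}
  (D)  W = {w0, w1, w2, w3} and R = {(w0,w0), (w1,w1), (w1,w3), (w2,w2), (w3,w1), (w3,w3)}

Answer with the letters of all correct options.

B

The schema PPp → Pp is the dual of axiom 4; it is valid on a frame iff R is transitive.
(A) R is transitive (R is closed under composition), so the schema is valid here.
(B) R is not transitive (w0 R w1 and w1 R w2 but not w0 R w2), so the schema fails here.
(C) R is transitive (R is closed under composition), so the schema is valid here.
(D) R is transitive (R is closed under composition), so the schema is valid here.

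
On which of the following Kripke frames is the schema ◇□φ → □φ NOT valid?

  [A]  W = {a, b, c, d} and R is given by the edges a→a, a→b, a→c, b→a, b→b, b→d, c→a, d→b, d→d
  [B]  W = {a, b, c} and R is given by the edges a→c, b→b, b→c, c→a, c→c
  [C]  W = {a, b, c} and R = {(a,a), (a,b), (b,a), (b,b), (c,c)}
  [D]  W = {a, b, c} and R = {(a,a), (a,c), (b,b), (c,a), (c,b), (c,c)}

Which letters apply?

The schema ◇□φ → □φ is the dual of axiom 5; it is valid on a frame iff R is euclidean.
(A) R is not euclidean (a R b and a R c but not b R c), so the schema fails here.
(B) R is not euclidean (b R c and b R b but not c R b), so the schema fails here.
(C) R is euclidean (any two R-successors of the same world are R-related), so the schema is valid here.
(D) R is not euclidean (c R a and c R b but not a R b), so the schema fails here.

A, B, D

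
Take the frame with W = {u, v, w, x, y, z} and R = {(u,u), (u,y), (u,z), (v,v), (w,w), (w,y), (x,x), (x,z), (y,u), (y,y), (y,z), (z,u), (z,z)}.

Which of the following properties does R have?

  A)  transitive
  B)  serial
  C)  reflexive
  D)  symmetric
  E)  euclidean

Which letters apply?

B, C

(A) not transitive: w R y and y R u but not w R u.
(B) serial: every world has an R-successor.
(C) reflexive: each world relates to itself.
(D) not symmetric: w R y but not y R w.
(E) not euclidean: u R z and u R y but not z R y.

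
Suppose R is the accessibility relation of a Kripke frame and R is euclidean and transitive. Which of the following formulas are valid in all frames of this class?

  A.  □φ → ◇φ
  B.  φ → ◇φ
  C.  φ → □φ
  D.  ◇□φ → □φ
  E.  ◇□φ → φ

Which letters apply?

(A) □φ → ◇φ is axiom D; it is valid on a frame exactly when R is serial. Such an R need not be serial, so not valid.
(B) φ → ◇φ (the dual of axiom T) characterises the reflexive frames. Such an R need not be reflexive — not valid.
(C) φ → □φ is equivalent to ◇p→p; it holds exactly when R ⊆ identity. Such an R need not be a subset of the identity — not valid.
(D) ◇□φ → □φ is the dual of axiom 5, which corresponds to the euclidean property. Every such R is euclidean — valid.
(E) ◇□φ → φ is the dual of axiom B; it is valid on a frame exactly when R is symmetric. Such an R need not be symmetric, so not valid.

D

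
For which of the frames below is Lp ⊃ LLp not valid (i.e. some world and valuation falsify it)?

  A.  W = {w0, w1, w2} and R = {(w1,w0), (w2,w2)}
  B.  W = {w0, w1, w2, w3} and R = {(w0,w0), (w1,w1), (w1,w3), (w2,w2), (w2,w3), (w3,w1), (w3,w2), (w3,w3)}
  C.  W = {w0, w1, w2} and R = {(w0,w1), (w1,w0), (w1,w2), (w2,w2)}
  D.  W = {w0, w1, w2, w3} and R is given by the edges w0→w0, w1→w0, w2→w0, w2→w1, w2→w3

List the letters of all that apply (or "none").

The schema Lp ⊃ LLp is axiom 4; it is valid on a frame iff R is transitive.
(A) R is transitive (R is closed under composition), so the schema is valid here.
(B) R is not transitive (w1 R w3 and w3 R w2 but not w1 R w2), so the schema fails here.
(C) R is not transitive (w0 R w1 and w1 R w0 but not w0 R w0), so the schema fails here.
(D) R is transitive (R is closed under composition), so the schema is valid here.

B, C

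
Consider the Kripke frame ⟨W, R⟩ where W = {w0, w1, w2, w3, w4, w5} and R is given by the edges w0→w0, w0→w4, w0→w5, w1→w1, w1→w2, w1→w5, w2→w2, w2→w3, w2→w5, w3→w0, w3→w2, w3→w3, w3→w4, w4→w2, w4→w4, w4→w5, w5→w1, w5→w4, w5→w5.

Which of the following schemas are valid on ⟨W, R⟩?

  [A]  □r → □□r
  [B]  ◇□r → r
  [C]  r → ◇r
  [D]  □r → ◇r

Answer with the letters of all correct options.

C, D

R is reflexive: each world relates to itself.
R is not symmetric: w0 R w4 but not w4 R w0.
R is not transitive: w0 R w4 and w4 R w2 but not w0 R w2.
R is serial: every world has an R-successor.
(A) axiom 4: valid iff R is transitive. R is not transitive — not valid.
(B) ◇□r → r (the dual of axiom B) characterises the symmetric frames. R is not symmetric — not valid.
(C) r → ◇r is the dual of axiom T; it is valid on a frame exactly when R is reflexive. R is reflexive, so valid.
(D) □r → ◇r is axiom D; it is valid on a frame exactly when R is serial. R is serial, so valid.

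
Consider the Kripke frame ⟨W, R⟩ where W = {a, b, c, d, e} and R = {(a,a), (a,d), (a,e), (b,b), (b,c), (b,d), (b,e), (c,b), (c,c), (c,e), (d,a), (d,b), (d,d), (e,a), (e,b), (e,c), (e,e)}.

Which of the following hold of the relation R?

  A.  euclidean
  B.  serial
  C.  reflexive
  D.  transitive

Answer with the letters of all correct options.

B, C

(A) not euclidean: a R d and a R e but not d R e.
(B) serial: every world has an R-successor.
(C) reflexive: each world relates to itself.
(D) not transitive: a R d and d R b but not a R b.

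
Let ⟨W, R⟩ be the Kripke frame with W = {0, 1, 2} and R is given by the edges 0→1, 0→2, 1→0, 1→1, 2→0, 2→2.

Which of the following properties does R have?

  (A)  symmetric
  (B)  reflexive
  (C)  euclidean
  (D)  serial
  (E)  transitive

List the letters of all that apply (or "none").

A, D

(A) symmetric: every R-edge is matched by its reverse.
(B) not reflexive: not 0 R 0.
(C) not euclidean: 0 R 1 and 0 R 2 but not 1 R 2.
(D) serial: every world has an R-successor.
(E) not transitive: 0 R 1 and 1 R 0 but not 0 R 0.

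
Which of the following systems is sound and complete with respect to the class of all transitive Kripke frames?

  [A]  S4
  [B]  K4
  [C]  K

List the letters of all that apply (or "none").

B

(A) S4 is determined by the class of reflexive and transitive frames.
(B) K4 is determined by exactly this class.
(C) K is determined by the class of arbitrary frames.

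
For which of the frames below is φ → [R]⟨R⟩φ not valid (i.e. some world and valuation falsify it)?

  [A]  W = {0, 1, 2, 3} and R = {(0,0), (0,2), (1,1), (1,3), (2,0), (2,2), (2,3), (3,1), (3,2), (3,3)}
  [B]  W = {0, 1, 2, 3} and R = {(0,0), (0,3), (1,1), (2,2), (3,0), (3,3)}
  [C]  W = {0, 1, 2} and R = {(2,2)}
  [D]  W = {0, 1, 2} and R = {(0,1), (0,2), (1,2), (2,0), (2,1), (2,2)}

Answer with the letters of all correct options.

The schema φ → [R]⟨R⟩φ is axiom B; it is valid on a frame iff R is symmetric.
(A) R is symmetric (every R-edge is matched by its reverse), so the schema is valid here.
(B) R is symmetric (every R-edge is matched by its reverse), so the schema is valid here.
(C) R is symmetric (every R-edge is matched by its reverse), so the schema is valid here.
(D) R is not symmetric (0 R 1 but not 1 R 0), so the schema fails here.

D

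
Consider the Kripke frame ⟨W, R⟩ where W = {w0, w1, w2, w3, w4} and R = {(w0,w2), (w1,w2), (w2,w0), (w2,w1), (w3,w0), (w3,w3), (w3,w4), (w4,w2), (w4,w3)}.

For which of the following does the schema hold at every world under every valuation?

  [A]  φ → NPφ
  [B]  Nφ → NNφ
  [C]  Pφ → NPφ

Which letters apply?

none

R is not symmetric: w3 R w0 but not w0 R w3.
R is not transitive: w0 R w2 and w2 R w0 but not w0 R w0.
R is not euclidean: w2 R w0 and w2 R w1 but not w0 R w1.
(A) axiom B: valid iff R is symmetric. R is not symmetric — not valid.
(B) Nφ → NNφ (axiom 4) characterises the transitive frames. R is not transitive — not valid.
(C) Pφ → NPφ is axiom 5, which corresponds to the euclidean property. R is not euclidean — not valid.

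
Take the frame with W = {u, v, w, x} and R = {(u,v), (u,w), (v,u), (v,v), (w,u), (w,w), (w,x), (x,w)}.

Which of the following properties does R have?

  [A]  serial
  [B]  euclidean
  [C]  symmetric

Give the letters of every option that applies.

(A) serial: every world has an R-successor.
(B) not euclidean: u R v and u R w but not v R w.
(C) symmetric: every R-edge is matched by its reverse.

A, C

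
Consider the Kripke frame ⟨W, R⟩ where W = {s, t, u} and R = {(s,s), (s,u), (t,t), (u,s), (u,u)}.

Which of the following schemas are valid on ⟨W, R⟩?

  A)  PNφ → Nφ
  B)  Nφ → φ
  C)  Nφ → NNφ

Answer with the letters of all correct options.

R is reflexive: each world relates to itself.
R is transitive: R is closed under composition.
R is euclidean: any two R-successors of the same world are R-related.
(A) PNφ → Nφ is the dual of axiom 5, which corresponds to the euclidean property. R is euclidean — valid.
(B) Nφ → φ is axiom T, which corresponds to reflexivity. R is reflexive — valid.
(C) axiom 4: valid iff R is transitive. R is transitive — valid.

A, B, C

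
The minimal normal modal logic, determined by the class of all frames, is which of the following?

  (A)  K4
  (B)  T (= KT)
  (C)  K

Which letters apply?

C

(A) K4 is determined by the class of transitive frames.
(B) T (= KT) is determined by the class of reflexive frames.
(C) K is determined by exactly this class.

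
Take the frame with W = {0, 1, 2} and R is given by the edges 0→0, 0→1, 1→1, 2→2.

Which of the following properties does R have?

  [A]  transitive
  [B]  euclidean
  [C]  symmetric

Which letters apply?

A

(A) transitive: R is closed under composition.
(B) not euclidean: 0 R 1 and 0 R 0 but not 1 R 0.
(C) not symmetric: 0 R 1 but not 1 R 0.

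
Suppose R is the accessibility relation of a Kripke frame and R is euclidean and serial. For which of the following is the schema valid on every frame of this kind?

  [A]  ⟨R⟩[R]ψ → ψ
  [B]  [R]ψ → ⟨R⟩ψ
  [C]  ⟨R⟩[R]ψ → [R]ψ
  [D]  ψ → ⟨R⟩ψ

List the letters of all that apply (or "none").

(A) ⟨R⟩[R]ψ → ψ is the dual of axiom B, which corresponds to symmetry. Such an R need not be symmetric — not valid.
(B) [R]ψ → ⟨R⟩ψ is axiom D, which corresponds to seriality. Every such R is serial — valid.
(C) ⟨R⟩[R]ψ → [R]ψ is the dual of axiom 5, which corresponds to the euclidean property. Every such R is euclidean — valid.
(D) the dual of axiom T: valid iff R is reflexive. Such an R need not be reflexive — not valid.

B, C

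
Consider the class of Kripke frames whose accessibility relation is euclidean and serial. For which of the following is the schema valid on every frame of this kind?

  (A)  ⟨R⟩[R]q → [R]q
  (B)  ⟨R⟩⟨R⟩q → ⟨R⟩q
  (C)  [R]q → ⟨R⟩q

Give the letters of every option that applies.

A, C

(A) the dual of axiom 5: valid iff R is euclidean. Every such R is euclidean — valid.
(B) ⟨R⟩⟨R⟩q → ⟨R⟩q is the dual of axiom 4; it is valid on a frame exactly when R is transitive. Such an R need not be transitive, so not valid.
(C) [R]q → ⟨R⟩q (axiom D) characterises the serial frames. Every such R is serial — valid.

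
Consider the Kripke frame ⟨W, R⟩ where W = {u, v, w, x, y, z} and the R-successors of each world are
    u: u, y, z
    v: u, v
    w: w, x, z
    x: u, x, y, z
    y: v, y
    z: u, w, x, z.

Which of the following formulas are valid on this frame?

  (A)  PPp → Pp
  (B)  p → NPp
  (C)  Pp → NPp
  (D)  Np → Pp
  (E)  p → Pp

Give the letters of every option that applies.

D, E

R is reflexive: each world relates to itself.
R is not symmetric: u R y but not y R u.
R is not transitive: u R y and y R v but not u R v.
R is not euclidean: u R y and u R u but not y R u.
R is serial: every world has an R-successor.
(A) PPp → Pp (the dual of axiom 4) characterises the transitive frames. R is not transitive — not valid.
(B) p → NPp is axiom B, which corresponds to symmetry. R is not symmetric — not valid.
(C) Pp → NPp is axiom 5; it is valid on a frame exactly when R is euclidean. R is not euclidean, so not valid.
(D) Np → Pp is axiom D, which corresponds to seriality. R is serial — valid.
(E) the dual of axiom T: valid iff R is reflexive. R is reflexive — valid.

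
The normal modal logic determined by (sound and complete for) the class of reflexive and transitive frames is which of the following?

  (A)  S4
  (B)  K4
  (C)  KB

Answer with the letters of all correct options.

(A) S4 is determined by exactly this class.
(B) K4 is determined by the class of transitive frames.
(C) KB is determined by the class of symmetric frames.

A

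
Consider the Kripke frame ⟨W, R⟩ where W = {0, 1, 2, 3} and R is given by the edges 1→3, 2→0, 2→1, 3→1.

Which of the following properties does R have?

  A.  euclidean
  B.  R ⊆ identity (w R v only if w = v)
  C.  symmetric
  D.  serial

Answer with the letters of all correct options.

(A) not euclidean: 2 R 0 and 2 R 1 but not 0 R 1.
(B) not ⊆ identity: 1 R 3 with 1 ≠ 3.
(C) not symmetric: 2 R 0 but not 0 R 2.
(D) not serial: 0 has no R-successor.

none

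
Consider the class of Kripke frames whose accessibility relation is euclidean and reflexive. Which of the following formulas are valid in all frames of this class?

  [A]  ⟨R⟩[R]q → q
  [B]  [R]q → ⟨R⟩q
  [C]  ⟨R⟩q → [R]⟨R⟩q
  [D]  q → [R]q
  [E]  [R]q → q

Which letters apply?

A reflexive euclidean relation is also symmetric (from wRw and wRv the euclidean condition gives vRw) and hence transitive; it is an equivalence relation.
(A) the dual of axiom B: valid iff R is symmetric. Every such R is symmetric — valid.
(B) [R]q → ⟨R⟩q (axiom D) characterises the serial frames. Every such R is serial — valid.
(C) ⟨R⟩q → [R]⟨R⟩q (axiom 5) characterises the euclidean frames. Every such R is euclidean — valid.
(D) q → [R]q (equivalent to ◇p→p) corresponds to R being a subset of the identity. Such an R need not be a subset of the identity, so not valid.
(E) [R]q → q is axiom T; it is valid on a frame exactly when R is reflexive. Every such R is reflexive, so valid.

A, B, C, E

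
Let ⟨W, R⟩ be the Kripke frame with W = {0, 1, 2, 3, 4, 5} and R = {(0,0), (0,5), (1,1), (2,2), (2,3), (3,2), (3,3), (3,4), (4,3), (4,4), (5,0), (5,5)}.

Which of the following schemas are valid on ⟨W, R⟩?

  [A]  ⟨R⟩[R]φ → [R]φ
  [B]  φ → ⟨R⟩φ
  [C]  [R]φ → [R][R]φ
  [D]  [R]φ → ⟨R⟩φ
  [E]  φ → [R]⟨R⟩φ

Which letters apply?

R is reflexive: each world relates to itself.
R is symmetric: every R-edge is matched by its reverse.
R is not transitive: 2 R 3 and 3 R 4 but not 2 R 4.
R is not euclidean: 3 R 2 and 3 R 4 but not 2 R 4.
R is serial: every world has an R-successor.
(A) ⟨R⟩[R]φ → [R]φ is the dual of axiom 5, which corresponds to the euclidean property. R is not euclidean — not valid.
(B) φ → ⟨R⟩φ (the dual of axiom T) characterises the reflexive frames. R is reflexive — valid.
(C) axiom 4: valid iff R is transitive. R is not transitive — not valid.
(D) [R]φ → ⟨R⟩φ (axiom D) characterises the serial frames. R is serial — valid.
(E) axiom B: valid iff R is symmetric. R is symmetric — valid.

B, D, E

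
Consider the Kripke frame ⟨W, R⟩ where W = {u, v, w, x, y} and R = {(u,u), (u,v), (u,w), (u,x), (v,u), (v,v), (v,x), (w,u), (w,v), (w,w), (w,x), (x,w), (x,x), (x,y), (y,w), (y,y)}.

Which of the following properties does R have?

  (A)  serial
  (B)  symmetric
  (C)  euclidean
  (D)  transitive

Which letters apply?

A

(A) serial: every world has an R-successor.
(B) not symmetric: u R x but not x R u.
(C) not euclidean: u R v and u R w but not v R w.
(D) not transitive: u R x and x R y but not u R y.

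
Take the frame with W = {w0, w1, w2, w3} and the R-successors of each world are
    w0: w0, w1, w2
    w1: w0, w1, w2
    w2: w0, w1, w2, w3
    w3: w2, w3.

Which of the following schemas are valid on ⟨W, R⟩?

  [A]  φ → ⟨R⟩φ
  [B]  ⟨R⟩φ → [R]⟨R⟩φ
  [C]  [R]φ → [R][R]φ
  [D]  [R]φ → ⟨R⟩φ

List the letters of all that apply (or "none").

R is reflexive: each world relates to itself.
R is not transitive: w0 R w2 and w2 R w3 but not w0 R w3.
R is not euclidean: w2 R w0 and w2 R w3 but not w0 R w3.
R is serial: every world has an R-successor.
(A) φ → ⟨R⟩φ is the dual of axiom T, which corresponds to reflexivity. R is reflexive — valid.
(B) ⟨R⟩φ → [R]⟨R⟩φ is axiom 5; it is valid on a frame exactly when R is euclidean. R is not euclidean, so not valid.
(C) [R]φ → [R][R]φ is axiom 4; it is valid on a frame exactly when R is transitive. R is not transitive, so not valid.
(D) [R]φ → ⟨R⟩φ is axiom D; it is valid on a frame exactly when R is serial. R is serial, so valid.

A, D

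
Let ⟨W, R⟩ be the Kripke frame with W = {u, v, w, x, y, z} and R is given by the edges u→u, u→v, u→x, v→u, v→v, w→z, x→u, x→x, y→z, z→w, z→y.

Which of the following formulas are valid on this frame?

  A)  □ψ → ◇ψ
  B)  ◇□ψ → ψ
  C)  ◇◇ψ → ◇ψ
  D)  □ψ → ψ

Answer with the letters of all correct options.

R is not reflexive: not w R w.
R is symmetric: every R-edge is matched by its reverse.
R is not transitive: v R u and u R x but not v R x.
R is serial: every world has an R-successor.
(A) □ψ → ◇ψ (axiom D) characterises the serial frames. R is serial — valid.
(B) ◇□ψ → ψ is the dual of axiom B, which corresponds to symmetry. R is symmetric — valid.
(C) the dual of axiom 4: valid iff R is transitive. R is not transitive — not valid.
(D) □ψ → ψ is axiom T, which corresponds to reflexivity. R is not reflexive — not valid.

A, B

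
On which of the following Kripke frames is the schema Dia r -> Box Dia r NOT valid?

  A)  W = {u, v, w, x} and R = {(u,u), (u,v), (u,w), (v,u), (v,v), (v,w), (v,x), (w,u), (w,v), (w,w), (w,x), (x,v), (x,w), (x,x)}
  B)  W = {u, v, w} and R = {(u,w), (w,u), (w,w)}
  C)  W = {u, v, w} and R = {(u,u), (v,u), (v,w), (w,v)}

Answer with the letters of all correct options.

A, B, C

The schema Dia r -> Box Dia r is axiom 5; it is valid on a frame iff R is euclidean.
(A) R is not euclidean (v R u and v R x but not u R x), so the schema fails here.
(B) R is not euclidean (w R u and w R u but not u R u), so the schema fails here.
(C) R is not euclidean (v R u and v R w but not u R w), so the schema fails here.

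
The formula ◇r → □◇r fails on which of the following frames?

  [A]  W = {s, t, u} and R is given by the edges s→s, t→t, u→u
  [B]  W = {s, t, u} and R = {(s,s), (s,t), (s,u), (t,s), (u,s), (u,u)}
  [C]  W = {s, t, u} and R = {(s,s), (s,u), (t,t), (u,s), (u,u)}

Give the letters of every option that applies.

The schema ◇r → □◇r is axiom 5; it is valid on a frame iff R is euclidean.
(A) R is euclidean (any two R-successors of the same world are R-related), so the schema is valid here.
(B) R is not euclidean (s R t and s R u but not t R u), so the schema fails here.
(C) R is euclidean (any two R-successors of the same world are R-related), so the schema is valid here.

B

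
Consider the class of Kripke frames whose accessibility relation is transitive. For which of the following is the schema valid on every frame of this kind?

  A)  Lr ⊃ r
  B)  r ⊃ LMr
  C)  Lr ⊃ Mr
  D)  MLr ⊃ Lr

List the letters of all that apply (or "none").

none

(A) axiom T: valid iff R is reflexive. Such an R need not be reflexive — not valid.
(B) axiom B: valid iff R is symmetric. Such an R need not be symmetric — not valid.
(C) Lr ⊃ Mr (axiom D) characterises the serial frames. Such an R need not be serial — not valid.
(D) MLr ⊃ Lr is the dual of axiom 5; it is valid on a frame exactly when R is euclidean. Such an R need not be euclidean, so not valid.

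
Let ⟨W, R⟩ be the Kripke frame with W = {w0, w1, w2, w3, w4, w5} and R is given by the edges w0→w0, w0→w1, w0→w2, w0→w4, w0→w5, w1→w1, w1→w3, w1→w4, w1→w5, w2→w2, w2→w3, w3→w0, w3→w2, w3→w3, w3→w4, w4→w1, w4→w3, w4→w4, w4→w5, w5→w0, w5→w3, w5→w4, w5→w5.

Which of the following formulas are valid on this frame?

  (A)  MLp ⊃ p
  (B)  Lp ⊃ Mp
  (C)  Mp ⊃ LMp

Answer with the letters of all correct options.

B

R is not symmetric: w0 R w1 but not w1 R w0.
R is not euclidean: w0 R w1 and w0 R w0 but not w1 R w0.
R is serial: every world has an R-successor.
(A) MLp ⊃ p (the dual of axiom B) characterises the symmetric frames. R is not symmetric — not valid.
(B) axiom D: valid iff R is serial. R is serial — valid.
(C) Mp ⊃ LMp is axiom 5, which corresponds to the euclidean property. R is not euclidean — not valid.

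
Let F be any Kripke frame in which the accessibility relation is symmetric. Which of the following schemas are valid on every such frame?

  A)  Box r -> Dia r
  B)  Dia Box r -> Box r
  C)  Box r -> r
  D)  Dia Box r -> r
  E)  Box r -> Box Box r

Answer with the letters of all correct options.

D

(A) Box r -> Dia r (axiom D) characterises the serial frames. Such an R need not be serial — not valid.
(B) Dia Box r -> Box r is the dual of axiom 5; it is valid on a frame exactly when R is euclidean. Such an R need not be euclidean, so not valid.
(C) Box r -> r is axiom T; it is valid on a frame exactly when R is reflexive. Such an R need not be reflexive, so not valid.
(D) Dia Box r -> r is the dual of axiom B, which corresponds to symmetry. Every such R is symmetric — valid.
(E) Box r -> Box Box r (axiom 4) characterises the transitive frames. Such an R need not be transitive — not valid.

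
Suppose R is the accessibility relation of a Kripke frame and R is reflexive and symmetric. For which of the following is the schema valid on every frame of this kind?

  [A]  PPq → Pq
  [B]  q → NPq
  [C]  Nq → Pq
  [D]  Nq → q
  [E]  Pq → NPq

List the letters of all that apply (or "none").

Reflexive relations are serial.
(A) the dual of axiom 4: valid iff R is transitive. Such an R need not be transitive — not valid.
(B) axiom B: valid iff R is symmetric. Every such R is symmetric — valid.
(C) axiom D: valid iff R is serial. Every such R is serial — valid.
(D) axiom T: valid iff R is reflexive. Every such R is reflexive — valid.
(E) Pq → NPq is axiom 5; it is valid on a frame exactly when R is euclidean. Such an R need not be euclidean, so not valid.

B, C, D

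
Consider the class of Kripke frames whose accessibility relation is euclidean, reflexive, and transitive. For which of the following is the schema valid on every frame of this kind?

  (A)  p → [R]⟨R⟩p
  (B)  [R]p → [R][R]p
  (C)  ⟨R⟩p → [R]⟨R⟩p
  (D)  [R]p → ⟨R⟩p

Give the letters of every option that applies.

A, B, C, D

A relation that is euclidean, reflexive, and transitive is also serial and symmetric.
(A) p → [R]⟨R⟩p (axiom B) characterises the symmetric frames. Every such R is symmetric — valid.
(B) [R]p → [R][R]p (axiom 4) characterises the transitive frames. Every such R is transitive — valid.
(C) axiom 5: valid iff R is euclidean. Every such R is euclidean — valid.
(D) [R]p → ⟨R⟩p is axiom D; it is valid on a frame exactly when R is serial. Every such R is serial, so valid.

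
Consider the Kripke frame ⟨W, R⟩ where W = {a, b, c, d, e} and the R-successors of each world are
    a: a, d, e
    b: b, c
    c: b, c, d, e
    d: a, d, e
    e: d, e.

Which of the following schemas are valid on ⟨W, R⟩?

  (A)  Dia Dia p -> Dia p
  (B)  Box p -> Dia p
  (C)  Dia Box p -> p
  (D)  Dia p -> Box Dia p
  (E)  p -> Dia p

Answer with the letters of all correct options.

B, E

R is reflexive: each world relates to itself.
R is not symmetric: a R e but not e R a.
R is not transitive: b R c and c R d but not b R d.
R is not euclidean: a R e and a R a but not e R a.
R is serial: every world has an R-successor.
(A) Dia Dia p -> Dia p (the dual of axiom 4) characterises the transitive frames. R is not transitive — not valid.
(B) Box p -> Dia p is axiom D; it is valid on a frame exactly when R is serial. R is serial, so valid.
(C) Dia Box p -> p (the dual of axiom B) characterises the symmetric frames. R is not symmetric — not valid.
(D) Dia p -> Box Dia p (axiom 5) characterises the euclidean frames. R is not euclidean — not valid.
(E) p -> Dia p (the dual of axiom T) characterises the reflexive frames. R is reflexive — valid.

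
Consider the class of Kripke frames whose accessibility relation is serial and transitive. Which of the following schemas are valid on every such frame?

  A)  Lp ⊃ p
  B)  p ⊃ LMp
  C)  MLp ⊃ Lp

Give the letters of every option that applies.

none

(A) Lp ⊃ p is axiom T; it is valid on a frame exactly when R is reflexive. Such an R need not be reflexive, so not valid.
(B) p ⊃ LMp (axiom B) characterises the symmetric frames. Such an R need not be symmetric — not valid.
(C) MLp ⊃ Lp is the dual of axiom 5, which corresponds to the euclidean property. Such an R need not be euclidean — not valid.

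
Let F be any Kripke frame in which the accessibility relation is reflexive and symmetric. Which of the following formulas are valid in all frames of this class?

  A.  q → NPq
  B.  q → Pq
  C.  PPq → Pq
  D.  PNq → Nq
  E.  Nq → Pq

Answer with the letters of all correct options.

Reflexive relations are serial.
(A) axiom B: valid iff R is symmetric. Every such R is symmetric — valid.
(B) q → Pq (the dual of axiom T) characterises the reflexive frames. Every such R is reflexive — valid.
(C) PPq → Pq is the dual of axiom 4, which corresponds to transitivity. Such an R need not be transitive — not valid.
(D) PNq → Nq (the dual of axiom 5) characterises the euclidean frames. Such an R need not be euclidean — not valid.
(E) axiom D: valid iff R is serial. Every such R is serial — valid.

A, B, E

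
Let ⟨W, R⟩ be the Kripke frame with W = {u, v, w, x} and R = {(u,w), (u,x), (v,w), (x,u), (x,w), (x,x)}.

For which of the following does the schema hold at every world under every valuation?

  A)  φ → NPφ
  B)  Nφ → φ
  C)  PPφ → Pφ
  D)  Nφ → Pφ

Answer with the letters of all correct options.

R is not reflexive: not u R u.
R is not symmetric: u R w but not w R u.
R is not transitive: u R x and x R u but not u R u.
R is not serial: w has no R-successor.
(A) axiom B: valid iff R is symmetric. R is not symmetric — not valid.
(B) Nφ → φ is axiom T, which corresponds to reflexivity. R is not reflexive — not valid.
(C) the dual of axiom 4: valid iff R is transitive. R is not transitive — not valid.
(D) Nφ → Pφ is axiom D, which corresponds to seriality. R is not serial — not valid.

none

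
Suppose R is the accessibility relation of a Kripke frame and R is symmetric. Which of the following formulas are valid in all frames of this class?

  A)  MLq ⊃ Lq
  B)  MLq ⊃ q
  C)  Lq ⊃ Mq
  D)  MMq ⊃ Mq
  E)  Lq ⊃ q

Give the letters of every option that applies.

(A) the dual of axiom 5: valid iff R is euclidean. Such an R need not be euclidean — not valid.
(B) MLq ⊃ q (the dual of axiom B) characterises the symmetric frames. Every such R is symmetric — valid.
(C) Lq ⊃ Mq is axiom D, which corresponds to seriality. Such an R need not be serial — not valid.
(D) MMq ⊃ Mq is the dual of axiom 4, which corresponds to transitivity. Such an R need not be transitive — not valid.
(E) axiom T: valid iff R is reflexive. Such an R need not be reflexive — not valid.

B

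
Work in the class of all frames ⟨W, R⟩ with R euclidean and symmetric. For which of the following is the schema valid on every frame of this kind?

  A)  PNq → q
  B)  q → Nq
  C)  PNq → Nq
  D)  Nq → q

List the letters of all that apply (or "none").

A, C

A symmetric euclidean relation is transitive (uRv and vRw give vRu by symmetry, then uRw by the euclidean condition, applied at v).
(A) PNq → q is the dual of axiom B, which corresponds to symmetry. Every such R is symmetric — valid.
(B) q → Nq is equivalent to ◇p→p; it holds exactly when R ⊆ identity. Such an R need not be a subset of the identity — not valid.
(C) PNq → Nq (the dual of axiom 5) characterises the euclidean frames. Every such R is euclidean — valid.
(D) axiom T: valid iff R is reflexive. Such an R need not be reflexive — not valid.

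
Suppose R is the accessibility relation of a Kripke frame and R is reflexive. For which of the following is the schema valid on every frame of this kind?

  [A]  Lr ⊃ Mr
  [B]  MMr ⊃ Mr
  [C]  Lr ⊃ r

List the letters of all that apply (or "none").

A reflexive relation is serial.
(A) Lr ⊃ Mr (axiom D) characterises the serial frames. Every such R is serial — valid.
(B) MMr ⊃ Mr is the dual of axiom 4; it is valid on a frame exactly when R is transitive. Such an R need not be transitive, so not valid.
(C) Lr ⊃ r is axiom T; it is valid on a frame exactly when R is reflexive. Every such R is reflexive, so valid.

A, C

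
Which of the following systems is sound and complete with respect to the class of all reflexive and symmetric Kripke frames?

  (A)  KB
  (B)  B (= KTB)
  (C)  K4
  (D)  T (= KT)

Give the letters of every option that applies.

B

(A) KB is determined by the class of symmetric frames.
(B) B (= KTB) is determined by exactly this class.
(C) K4 is determined by the class of transitive frames.
(D) T (= KT) is determined by the class of reflexive frames.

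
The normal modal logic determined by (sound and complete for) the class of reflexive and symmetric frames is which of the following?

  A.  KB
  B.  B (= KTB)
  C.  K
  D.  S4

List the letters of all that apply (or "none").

B

(A) KB is determined by the class of symmetric frames.
(B) B (= KTB) is determined by exactly this class.
(C) K is determined by the class of arbitrary frames.
(D) S4 is determined by the class of reflexive and transitive frames.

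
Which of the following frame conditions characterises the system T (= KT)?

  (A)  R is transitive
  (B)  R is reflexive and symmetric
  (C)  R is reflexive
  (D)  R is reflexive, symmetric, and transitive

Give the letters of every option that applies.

(A) this class determines K4, not T (= KT).
(B) this class determines B (= KTB), not T (= KT).
(C) T (= KT) is sound and complete for exactly this class.
(D) this class determines S5, not T (= KT).

C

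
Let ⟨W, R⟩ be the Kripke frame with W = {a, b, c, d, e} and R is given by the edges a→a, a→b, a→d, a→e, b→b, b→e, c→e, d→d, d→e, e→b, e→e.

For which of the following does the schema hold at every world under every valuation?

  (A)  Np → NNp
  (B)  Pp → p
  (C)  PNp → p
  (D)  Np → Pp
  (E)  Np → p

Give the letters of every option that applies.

R is not reflexive: not c R c.
R is not symmetric: a R b but not b R a.
R is not transitive: c R e and e R b but not c R b.
R is serial: every world has an R-successor.
R is not a subset of the identity: a R b with a ≠ b.
(A) axiom 4: valid iff R is transitive. R is not transitive — not valid.
(B) Pp → p is valid only on frames where every R-edge is a self-loop. Here R ⊄ identity — not valid.
(C) PNp → p (the dual of axiom B) characterises the symmetric frames. R is not symmetric — not valid.
(D) axiom D: valid iff R is serial. R is serial — valid.
(E) axiom T: valid iff R is reflexive. R is not reflexive — not valid.

D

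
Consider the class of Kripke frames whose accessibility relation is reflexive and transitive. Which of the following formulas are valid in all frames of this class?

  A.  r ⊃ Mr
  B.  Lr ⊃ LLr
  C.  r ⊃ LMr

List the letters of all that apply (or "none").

A, B

Reflexive relations are serial.
(A) r ⊃ Mr (the dual of axiom T) characterises the reflexive frames. Every such R is reflexive — valid.
(B) Lr ⊃ LLr is axiom 4, which corresponds to transitivity. Every such R is transitive — valid.
(C) axiom B: valid iff R is symmetric. Such an R need not be symmetric — not valid.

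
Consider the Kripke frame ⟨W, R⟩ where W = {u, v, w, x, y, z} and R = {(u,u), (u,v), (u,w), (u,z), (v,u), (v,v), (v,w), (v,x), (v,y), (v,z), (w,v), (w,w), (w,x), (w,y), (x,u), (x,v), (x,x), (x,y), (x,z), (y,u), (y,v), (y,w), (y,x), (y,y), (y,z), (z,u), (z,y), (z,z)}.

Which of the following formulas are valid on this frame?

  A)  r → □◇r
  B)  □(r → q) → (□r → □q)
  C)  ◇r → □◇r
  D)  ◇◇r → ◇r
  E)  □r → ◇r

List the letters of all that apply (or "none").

R is not symmetric: u R w but not w R u.
R is not transitive: u R v and v R x but not u R x.
R is not euclidean: u R w and u R u but not w R u.
R is serial: every world has an R-successor.
(A) r → □◇r is axiom B; it is valid on a frame exactly when R is symmetric. R is not symmetric, so not valid.
(B) □(r → q) → (□r → □q) is axiom K, valid on every Kripke frame — valid.
(C) ◇r → □◇r (axiom 5) characterises the euclidean frames. R is not euclidean — not valid.
(D) the dual of axiom 4: valid iff R is transitive. R is not transitive — not valid.
(E) □r → ◇r (axiom D) characterises the serial frames. R is serial — valid.

B, E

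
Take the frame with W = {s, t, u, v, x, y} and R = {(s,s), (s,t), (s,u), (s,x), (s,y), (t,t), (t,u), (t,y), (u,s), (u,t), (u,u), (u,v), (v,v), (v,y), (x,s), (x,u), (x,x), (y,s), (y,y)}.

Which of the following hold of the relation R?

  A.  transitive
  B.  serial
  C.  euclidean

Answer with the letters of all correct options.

(A) not transitive: s R u and u R v but not s R v.
(B) serial: every world has an R-successor.
(C) not euclidean: s R t and s R s but not t R s.

B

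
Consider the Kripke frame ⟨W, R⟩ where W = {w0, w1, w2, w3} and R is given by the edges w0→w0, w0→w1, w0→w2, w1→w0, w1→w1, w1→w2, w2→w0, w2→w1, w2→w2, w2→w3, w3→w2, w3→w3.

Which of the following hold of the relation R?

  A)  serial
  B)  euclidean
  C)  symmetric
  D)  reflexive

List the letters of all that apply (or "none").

A, C, D

(A) serial: every world has an R-successor.
(B) not euclidean: w2 R w0 and w2 R w3 but not w0 R w3.
(C) symmetric: every R-edge is matched by its reverse.
(D) reflexive: each world relates to itself.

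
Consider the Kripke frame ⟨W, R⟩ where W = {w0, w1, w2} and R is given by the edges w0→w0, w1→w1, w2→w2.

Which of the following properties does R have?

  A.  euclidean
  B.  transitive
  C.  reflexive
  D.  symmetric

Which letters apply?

A, B, C, D

(A) euclidean: any two R-successors of the same world are R-related.
(B) transitive: R is closed under composition.
(C) reflexive: each world relates to itself.
(D) symmetric: every R-edge is matched by its reverse.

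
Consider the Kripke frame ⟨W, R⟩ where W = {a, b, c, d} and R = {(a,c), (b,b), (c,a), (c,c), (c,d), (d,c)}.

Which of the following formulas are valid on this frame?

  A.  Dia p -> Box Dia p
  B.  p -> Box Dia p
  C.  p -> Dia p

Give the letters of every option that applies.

B

R is not reflexive: not a R a.
R is symmetric: every R-edge is matched by its reverse.
R is not euclidean: c R a and c R d but not a R d.
(A) axiom 5: valid iff R is euclidean. R is not euclidean — not valid.
(B) p -> Box Dia p (axiom B) characterises the symmetric frames. R is symmetric — valid.
(C) p -> Dia p is the dual of axiom T, which corresponds to reflexivity. R is not reflexive — not valid.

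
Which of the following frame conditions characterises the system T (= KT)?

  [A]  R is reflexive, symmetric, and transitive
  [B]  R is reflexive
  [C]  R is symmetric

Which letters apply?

B

(A) this class determines S5, not T (= KT).
(B) T (= KT) is sound and complete for exactly this class.
(C) this class determines KB, not T (= KT).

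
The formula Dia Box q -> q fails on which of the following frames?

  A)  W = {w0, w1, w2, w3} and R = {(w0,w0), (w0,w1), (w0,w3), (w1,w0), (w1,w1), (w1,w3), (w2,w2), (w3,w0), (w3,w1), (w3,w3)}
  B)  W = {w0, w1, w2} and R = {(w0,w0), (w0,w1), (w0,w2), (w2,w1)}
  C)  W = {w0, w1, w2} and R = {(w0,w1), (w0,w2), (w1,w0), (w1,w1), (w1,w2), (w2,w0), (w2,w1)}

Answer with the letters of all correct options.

B

The schema Dia Box q -> q is the dual of axiom B; it is valid on a frame iff R is symmetric.
(A) R is symmetric (every R-edge is matched by its reverse), so the schema is valid here.
(B) R is not symmetric (w0 R w1 but not w1 R w0), so the schema fails here.
(C) R is symmetric (every R-edge is matched by its reverse), so the schema is valid here.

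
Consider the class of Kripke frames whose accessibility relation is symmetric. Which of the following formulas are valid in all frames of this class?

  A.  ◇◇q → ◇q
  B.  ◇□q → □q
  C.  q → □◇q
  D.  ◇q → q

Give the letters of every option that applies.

C

(A) ◇◇q → ◇q is the dual of axiom 4, which corresponds to transitivity. Such an R need not be transitive — not valid.
(B) ◇□q → □q (the dual of axiom 5) characterises the euclidean frames. Such an R need not be euclidean — not valid.
(C) q → □◇q (axiom B) characterises the symmetric frames. Every such R is symmetric — valid.
(D) ◇q → q (the converse of T) corresponds to R being a subset of the identity. Such an R need not be a subset of the identity, so not valid.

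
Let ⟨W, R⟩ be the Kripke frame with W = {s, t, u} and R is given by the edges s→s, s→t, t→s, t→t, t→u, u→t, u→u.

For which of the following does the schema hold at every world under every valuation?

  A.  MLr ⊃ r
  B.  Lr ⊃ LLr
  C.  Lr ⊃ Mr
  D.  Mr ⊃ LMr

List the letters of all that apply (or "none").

R is symmetric: every R-edge is matched by its reverse.
R is not transitive: s R t and t R u but not s R u.
R is not euclidean: t R s and t R u but not s R u.
R is serial: every world has an R-successor.
(A) the dual of axiom B: valid iff R is symmetric. R is symmetric — valid.
(B) Lr ⊃ LLr is axiom 4, which corresponds to transitivity. R is not transitive — not valid.
(C) axiom D: valid iff R is serial. R is serial — valid.
(D) Mr ⊃ LMr is axiom 5; it is valid on a frame exactly when R is euclidean. R is not euclidean, so not valid.

A, C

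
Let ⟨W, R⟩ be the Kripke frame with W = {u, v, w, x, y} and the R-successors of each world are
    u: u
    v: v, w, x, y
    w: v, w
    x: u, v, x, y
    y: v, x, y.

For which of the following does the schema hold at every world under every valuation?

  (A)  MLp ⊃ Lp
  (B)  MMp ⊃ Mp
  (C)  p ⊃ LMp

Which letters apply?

R is not symmetric: x R u but not u R x.
R is not transitive: v R x and x R u but not v R u.
R is not euclidean: v R w and v R x but not w R x.
(A) MLp ⊃ Lp (the dual of axiom 5) characterises the euclidean frames. R is not euclidean — not valid.
(B) MMp ⊃ Mp (the dual of axiom 4) characterises the transitive frames. R is not transitive — not valid.
(C) p ⊃ LMp is axiom B, which corresponds to symmetry. R is not symmetric — not valid.

none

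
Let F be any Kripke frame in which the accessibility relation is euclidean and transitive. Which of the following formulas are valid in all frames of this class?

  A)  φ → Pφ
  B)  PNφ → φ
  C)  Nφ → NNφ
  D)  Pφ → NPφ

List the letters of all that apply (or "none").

C, D

(A) φ → Pφ (the dual of axiom T) characterises the reflexive frames. Such an R need not be reflexive — not valid.
(B) the dual of axiom B: valid iff R is symmetric. Such an R need not be symmetric — not valid.
(C) Nφ → NNφ is axiom 4, which corresponds to transitivity. Every such R is transitive — valid.
(D) Pφ → NPφ is axiom 5; it is valid on a frame exactly when R is euclidean. Every such R is euclidean, so valid.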